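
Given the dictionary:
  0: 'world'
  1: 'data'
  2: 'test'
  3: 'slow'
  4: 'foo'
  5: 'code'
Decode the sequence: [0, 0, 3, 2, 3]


Look up each index in the dictionary:
  0 -> 'world'
  0 -> 'world'
  3 -> 'slow'
  2 -> 'test'
  3 -> 'slow'

Decoded: "world world slow test slow"


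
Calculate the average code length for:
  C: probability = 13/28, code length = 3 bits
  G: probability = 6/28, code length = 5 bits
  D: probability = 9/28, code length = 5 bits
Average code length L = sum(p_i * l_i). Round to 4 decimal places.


Weighted contributions p_i * l_i:
  C: (13/28) * 3 = 39/28
  G: (6/28) * 5 = 30/28
  D: (9/28) * 5 = 45/28
Sum = (39 + 30 + 45)/28 = 114/28

L = 114/28 = 4.0714 bits/symbol


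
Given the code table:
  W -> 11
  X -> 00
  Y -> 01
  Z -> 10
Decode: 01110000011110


Decoding:
01 -> Y
11 -> W
00 -> X
00 -> X
01 -> Y
11 -> W
10 -> Z


Result: YWXXYWZ


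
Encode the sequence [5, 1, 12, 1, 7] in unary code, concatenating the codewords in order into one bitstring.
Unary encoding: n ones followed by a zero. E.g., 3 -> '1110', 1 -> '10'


Encode each number as n ones followed by a terminating 0:
  5 -> 111110 (6 bits)
  1 -> 10 (2 bits)
  12 -> 1111111111110 (13 bits)
  1 -> 10 (2 bits)
  7 -> 11111110 (8 bits)
Total length = 6 + 2 + 13 + 2 + 8 = 31 bits.

Unary([5, 1, 12, 1, 7]) = 1111101011111111111101011111110 (31 bits)


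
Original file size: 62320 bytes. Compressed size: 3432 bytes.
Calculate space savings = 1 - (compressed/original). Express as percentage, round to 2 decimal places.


ratio = compressed/original = 3432/62320 = 0.055071
savings = 1 - ratio = 1 - 0.055071 = 0.944929
as a percentage: 0.944929 * 100 = 94.49%

Space savings = 1 - 3432/62320 = 94.49%


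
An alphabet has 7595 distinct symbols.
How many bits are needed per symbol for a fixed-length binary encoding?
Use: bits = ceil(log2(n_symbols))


log2(7595) = 12.8908
Bracket: 2^12 = 4096 < 7595 <= 2^13 = 8192
So ceil(log2(7595)) = 13

bits = ceil(log2(7595)) = ceil(12.8908) = 13 bits


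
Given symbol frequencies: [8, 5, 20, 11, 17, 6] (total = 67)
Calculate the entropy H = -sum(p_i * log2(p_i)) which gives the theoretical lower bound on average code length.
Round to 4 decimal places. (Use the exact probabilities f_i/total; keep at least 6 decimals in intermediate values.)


Per-symbol terms -p_i * log2(p_i) with p_i = f_i/67:
  p = 8/67 = 0.119403: log2(p) = -3.066089, -p*log2(p) = 0.366100
  p = 5/67 = 0.074627: log2(p) = -3.744161, -p*log2(p) = 0.279415
  p = 20/67 = 0.298507: log2(p) = -1.744161, -p*log2(p) = 0.520645
  p = 11/67 = 0.164179: log2(p) = -2.606658, -p*log2(p) = 0.427959
  p = 17/67 = 0.253731: log2(p) = -1.978626, -p*log2(p) = 0.502040
  p = 6/67 = 0.089552: log2(p) = -3.481127, -p*log2(p) = 0.311743
H = 0.366100 + 0.279415 + 0.520645 + 0.427959 + 0.502040 + 0.311743 = 2.407902

H = 2.4079 bits/symbol


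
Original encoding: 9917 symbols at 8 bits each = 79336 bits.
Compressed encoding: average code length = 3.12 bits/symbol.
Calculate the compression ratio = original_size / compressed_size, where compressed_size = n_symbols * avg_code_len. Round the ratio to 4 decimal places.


original_size = n_symbols * orig_bits = 9917 * 8 = 79336 bits
compressed_size = n_symbols * avg_code_len = 9917 * 3.12 = 30941.04 bits
ratio = original_size / compressed_size = 79336 / 30941.04 = 2.5641

Compression ratio = 2.5641


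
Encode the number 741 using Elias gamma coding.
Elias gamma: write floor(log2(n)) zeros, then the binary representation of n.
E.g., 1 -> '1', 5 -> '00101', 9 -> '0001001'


num_bits = floor(log2(741)) + 1 = 10
leading_zeros = num_bits - 1 = 9
binary(741) = 1011100101

Elias gamma(741) = '000000000' + '1011100101' = 0000000001011100101 (19 bits)


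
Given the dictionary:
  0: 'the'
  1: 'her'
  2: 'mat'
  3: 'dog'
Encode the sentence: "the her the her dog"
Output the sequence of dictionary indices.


Look up each word in the dictionary:
  'the' -> 0
  'her' -> 1
  'the' -> 0
  'her' -> 1
  'dog' -> 3

Encoded: [0, 1, 0, 1, 3]


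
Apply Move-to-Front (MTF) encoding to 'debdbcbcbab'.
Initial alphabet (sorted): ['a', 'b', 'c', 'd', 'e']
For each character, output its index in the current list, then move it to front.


MTF encoding:
'd': index 3 in ['a', 'b', 'c', 'd', 'e'] -> ['d', 'a', 'b', 'c', 'e']
'e': index 4 in ['d', 'a', 'b', 'c', 'e'] -> ['e', 'd', 'a', 'b', 'c']
'b': index 3 in ['e', 'd', 'a', 'b', 'c'] -> ['b', 'e', 'd', 'a', 'c']
'd': index 2 in ['b', 'e', 'd', 'a', 'c'] -> ['d', 'b', 'e', 'a', 'c']
'b': index 1 in ['d', 'b', 'e', 'a', 'c'] -> ['b', 'd', 'e', 'a', 'c']
'c': index 4 in ['b', 'd', 'e', 'a', 'c'] -> ['c', 'b', 'd', 'e', 'a']
'b': index 1 in ['c', 'b', 'd', 'e', 'a'] -> ['b', 'c', 'd', 'e', 'a']
'c': index 1 in ['b', 'c', 'd', 'e', 'a'] -> ['c', 'b', 'd', 'e', 'a']
'b': index 1 in ['c', 'b', 'd', 'e', 'a'] -> ['b', 'c', 'd', 'e', 'a']
'a': index 4 in ['b', 'c', 'd', 'e', 'a'] -> ['a', 'b', 'c', 'd', 'e']
'b': index 1 in ['a', 'b', 'c', 'd', 'e'] -> ['b', 'a', 'c', 'd', 'e']


Output: [3, 4, 3, 2, 1, 4, 1, 1, 1, 4, 1]


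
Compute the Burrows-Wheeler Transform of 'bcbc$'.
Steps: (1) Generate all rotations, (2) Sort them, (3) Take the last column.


Rotations (sorted):
  0: $bcbc -> last char: c
  1: bc$bc -> last char: c
  2: bcbc$ -> last char: $
  3: c$bcb -> last char: b
  4: cbc$b -> last char: b


BWT = cc$bb


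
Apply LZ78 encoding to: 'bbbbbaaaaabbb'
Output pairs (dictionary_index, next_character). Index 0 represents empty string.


LZ78 encoding steps:
Dictionary: {0: ''}
Step 1: w='' (idx 0), next='b' -> output (0, 'b'), add 'b' as idx 1
Step 2: w='b' (idx 1), next='b' -> output (1, 'b'), add 'bb' as idx 2
Step 3: w='bb' (idx 2), next='a' -> output (2, 'a'), add 'bba' as idx 3
Step 4: w='' (idx 0), next='a' -> output (0, 'a'), add 'a' as idx 4
Step 5: w='a' (idx 4), next='a' -> output (4, 'a'), add 'aa' as idx 5
Step 6: w='a' (idx 4), next='b' -> output (4, 'b'), add 'ab' as idx 6
Step 7: w='bb' (idx 2), end of input -> output (2, '')


Encoded: [(0, 'b'), (1, 'b'), (2, 'a'), (0, 'a'), (4, 'a'), (4, 'b'), (2, '')]


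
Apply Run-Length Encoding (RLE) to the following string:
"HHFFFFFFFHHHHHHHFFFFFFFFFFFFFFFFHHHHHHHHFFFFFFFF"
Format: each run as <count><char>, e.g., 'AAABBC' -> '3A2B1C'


Scanning runs left to right:
  i=0: run of 'H' x 2 -> '2H'
  i=2: run of 'F' x 7 -> '7F'
  i=9: run of 'H' x 7 -> '7H'
  i=16: run of 'F' x 16 -> '16F'
  i=32: run of 'H' x 8 -> '8H'
  i=40: run of 'F' x 8 -> '8F'

RLE = 2H7F7H16F8H8F


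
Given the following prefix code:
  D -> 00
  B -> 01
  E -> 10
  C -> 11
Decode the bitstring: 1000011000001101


Decoding step by step:
Bits 10 -> E
Bits 00 -> D
Bits 01 -> B
Bits 10 -> E
Bits 00 -> D
Bits 00 -> D
Bits 11 -> C
Bits 01 -> B


Decoded message: EDBEDDCB


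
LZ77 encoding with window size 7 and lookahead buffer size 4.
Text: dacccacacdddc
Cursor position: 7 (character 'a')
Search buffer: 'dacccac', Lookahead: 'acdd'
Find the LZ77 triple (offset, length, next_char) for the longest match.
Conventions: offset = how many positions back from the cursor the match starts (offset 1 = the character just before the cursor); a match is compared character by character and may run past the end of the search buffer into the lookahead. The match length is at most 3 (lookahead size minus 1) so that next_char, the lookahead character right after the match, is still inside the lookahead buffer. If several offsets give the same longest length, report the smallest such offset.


Try each offset into the search buffer:
  offset=1 (pos 6, char 'c'): match length 0
  offset=2 (pos 5, char 'a'): match length 2
  offset=3 (pos 4, char 'c'): match length 0
  offset=4 (pos 3, char 'c'): match length 0
  offset=5 (pos 2, char 'c'): match length 0
  offset=6 (pos 1, char 'a'): match length 2
  offset=7 (pos 0, char 'd'): match length 0
Longest match has length 2, found at offsets 2, 6; take the smallest, offset 2.
next_char = character at position 7 + 2 = 9 -> 'd'

Best match: offset=2, length=2 (matching 'ac' starting at position 5)
LZ77 triple: (2, 2, 'd')


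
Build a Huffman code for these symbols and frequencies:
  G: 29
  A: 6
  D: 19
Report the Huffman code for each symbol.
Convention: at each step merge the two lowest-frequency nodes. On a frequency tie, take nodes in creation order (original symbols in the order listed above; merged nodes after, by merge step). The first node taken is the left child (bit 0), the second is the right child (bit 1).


Huffman tree construction:
Step 1: Merge A(6) + D(19) = 25
Step 2: Merge (A+D)(25) + G(29) = 54
Read each symbol's code off the tree from the root (left child = 0, right child = 1).

Codes:
  G: 1 (length 1)
  A: 00 (length 2)
  D: 01 (length 2)
Average code length: 79/54 = 1.4630 bits/symbol


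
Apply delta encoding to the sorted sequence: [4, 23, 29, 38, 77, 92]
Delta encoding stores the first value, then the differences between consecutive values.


First value: 4
Deltas:
  23 - 4 = 19
  29 - 23 = 6
  38 - 29 = 9
  77 - 38 = 39
  92 - 77 = 15


Delta encoded: [4, 19, 6, 9, 39, 15]


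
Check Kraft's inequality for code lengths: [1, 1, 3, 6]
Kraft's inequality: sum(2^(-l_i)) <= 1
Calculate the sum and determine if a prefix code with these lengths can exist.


Sum = 2^(-1) + 2^(-1) + 2^(-3) + 2^(-6)
    = 0.5 + 0.5 + 0.125 + 0.015625
    = 73/64 = 1.140625
Since 1.140625 > 1, Kraft's inequality is NOT satisfied.
A prefix code with these lengths CANNOT exist.

Kraft sum = 1.140625. Not satisfied.


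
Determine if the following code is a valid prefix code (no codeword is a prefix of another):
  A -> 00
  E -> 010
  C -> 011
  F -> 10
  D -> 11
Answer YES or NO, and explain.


Checking each pair (does one codeword prefix another?):
  A='00' vs E='010': no prefix
  A='00' vs C='011': no prefix
  A='00' vs F='10': no prefix
  A='00' vs D='11': no prefix
  E='010' vs A='00': no prefix
  E='010' vs C='011': no prefix
  E='010' vs F='10': no prefix
  E='010' vs D='11': no prefix
  C='011' vs A='00': no prefix
  C='011' vs E='010': no prefix
  C='011' vs F='10': no prefix
  C='011' vs D='11': no prefix
  F='10' vs A='00': no prefix
  F='10' vs E='010': no prefix
  F='10' vs C='011': no prefix
  F='10' vs D='11': no prefix
  D='11' vs A='00': no prefix
  D='11' vs E='010': no prefix
  D='11' vs C='011': no prefix
  D='11' vs F='10': no prefix
No violation found over all pairs.

YES -- this is a valid prefix code. No codeword is a prefix of any other codeword.


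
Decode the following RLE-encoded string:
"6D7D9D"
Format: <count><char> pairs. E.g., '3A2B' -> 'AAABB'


Expanding each <count><char> pair:
  6D -> 'DDDDDD'
  7D -> 'DDDDDDD'
  9D -> 'DDDDDDDDD'

Decoded = DDDDDDDDDDDDDDDDDDDDDD


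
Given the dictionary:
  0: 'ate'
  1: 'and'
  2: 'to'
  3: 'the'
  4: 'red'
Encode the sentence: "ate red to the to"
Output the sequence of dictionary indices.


Look up each word in the dictionary:
  'ate' -> 0
  'red' -> 4
  'to' -> 2
  'the' -> 3
  'to' -> 2

Encoded: [0, 4, 2, 3, 2]


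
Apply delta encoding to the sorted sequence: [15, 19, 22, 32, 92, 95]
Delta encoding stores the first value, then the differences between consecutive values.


First value: 15
Deltas:
  19 - 15 = 4
  22 - 19 = 3
  32 - 22 = 10
  92 - 32 = 60
  95 - 92 = 3


Delta encoded: [15, 4, 3, 10, 60, 3]


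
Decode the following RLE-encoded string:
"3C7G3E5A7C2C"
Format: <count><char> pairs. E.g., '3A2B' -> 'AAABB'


Expanding each <count><char> pair:
  3C -> 'CCC'
  7G -> 'GGGGGGG'
  3E -> 'EEE'
  5A -> 'AAAAA'
  7C -> 'CCCCCCC'
  2C -> 'CC'

Decoded = CCCGGGGGGGEEEAAAAACCCCCCCCC


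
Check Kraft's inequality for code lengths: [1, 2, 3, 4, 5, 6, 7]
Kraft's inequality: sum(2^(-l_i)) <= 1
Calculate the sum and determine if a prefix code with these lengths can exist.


Sum = 2^(-1) + 2^(-2) + 2^(-3) + 2^(-4) + 2^(-5) + 2^(-6) + 2^(-7)
    = 0.5 + 0.25 + 0.125 + 0.0625 + 0.03125 + 0.015625 + 0.0078125
    = 127/128 = 0.9921875
Since 0.9921875 <= 1, Kraft's inequality IS satisfied.
A prefix code with these lengths CAN exist.

Kraft sum = 0.9921875. Satisfied.


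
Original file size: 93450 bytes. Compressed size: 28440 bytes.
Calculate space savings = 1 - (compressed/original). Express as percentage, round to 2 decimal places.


ratio = compressed/original = 28440/93450 = 0.304334
savings = 1 - ratio = 1 - 0.304334 = 0.695666
as a percentage: 0.695666 * 100 = 69.57%

Space savings = 1 - 28440/93450 = 69.57%


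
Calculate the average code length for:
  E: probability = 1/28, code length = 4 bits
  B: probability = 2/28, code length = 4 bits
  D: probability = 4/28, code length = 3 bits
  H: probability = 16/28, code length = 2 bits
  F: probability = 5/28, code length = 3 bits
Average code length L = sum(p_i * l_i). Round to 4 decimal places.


Weighted contributions p_i * l_i:
  E: (1/28) * 4 = 4/28
  B: (2/28) * 4 = 8/28
  D: (4/28) * 3 = 12/28
  H: (16/28) * 2 = 32/28
  F: (5/28) * 3 = 15/28
Sum = (4 + 8 + 12 + 32 + 15)/28 = 71/28

L = 71/28 = 2.5357 bits/symbol


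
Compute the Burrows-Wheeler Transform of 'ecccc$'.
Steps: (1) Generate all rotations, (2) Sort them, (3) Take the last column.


Rotations (sorted):
  0: $ecccc -> last char: c
  1: c$eccc -> last char: c
  2: cc$ecc -> last char: c
  3: ccc$ec -> last char: c
  4: cccc$e -> last char: e
  5: ecccc$ -> last char: $


BWT = cccce$


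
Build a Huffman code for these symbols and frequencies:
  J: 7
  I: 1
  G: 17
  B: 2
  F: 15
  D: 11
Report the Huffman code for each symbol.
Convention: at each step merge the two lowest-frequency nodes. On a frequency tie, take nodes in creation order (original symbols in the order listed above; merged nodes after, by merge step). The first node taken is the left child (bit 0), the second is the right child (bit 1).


Huffman tree construction:
Step 1: Merge I(1) + B(2) = 3
Step 2: Merge (I+B)(3) + J(7) = 10
Step 3: Merge ((I+B)+J)(10) + D(11) = 21
Step 4: Merge F(15) + G(17) = 32
Step 5: Merge (((I+B)+J)+D)(21) + (F+G)(32) = 53
Read each symbol's code off the tree from the root (left child = 0, right child = 1).

Codes:
  J: 001 (length 3)
  I: 0000 (length 4)
  G: 11 (length 2)
  B: 0001 (length 4)
  F: 10 (length 2)
  D: 01 (length 2)
Average code length: 119/53 = 2.2453 bits/symbol


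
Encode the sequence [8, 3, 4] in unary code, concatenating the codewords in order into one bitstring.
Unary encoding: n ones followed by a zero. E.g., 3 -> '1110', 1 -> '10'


Encode each number as n ones followed by a terminating 0:
  8 -> 111111110 (9 bits)
  3 -> 1110 (4 bits)
  4 -> 11110 (5 bits)
Total length = 9 + 4 + 5 = 18 bits.

Unary([8, 3, 4]) = 111111110111011110 (18 bits)


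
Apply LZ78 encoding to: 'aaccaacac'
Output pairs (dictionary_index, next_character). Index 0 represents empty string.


LZ78 encoding steps:
Dictionary: {0: ''}
Step 1: w='' (idx 0), next='a' -> output (0, 'a'), add 'a' as idx 1
Step 2: w='a' (idx 1), next='c' -> output (1, 'c'), add 'ac' as idx 2
Step 3: w='' (idx 0), next='c' -> output (0, 'c'), add 'c' as idx 3
Step 4: w='a' (idx 1), next='a' -> output (1, 'a'), add 'aa' as idx 4
Step 5: w='c' (idx 3), next='a' -> output (3, 'a'), add 'ca' as idx 5
Step 6: w='c' (idx 3), end of input -> output (3, '')


Encoded: [(0, 'a'), (1, 'c'), (0, 'c'), (1, 'a'), (3, 'a'), (3, '')]


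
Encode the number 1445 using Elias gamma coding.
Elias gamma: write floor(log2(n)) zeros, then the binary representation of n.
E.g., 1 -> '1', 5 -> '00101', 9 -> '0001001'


num_bits = floor(log2(1445)) + 1 = 11
leading_zeros = num_bits - 1 = 10
binary(1445) = 10110100101

Elias gamma(1445) = '0000000000' + '10110100101' = 000000000010110100101 (21 bits)


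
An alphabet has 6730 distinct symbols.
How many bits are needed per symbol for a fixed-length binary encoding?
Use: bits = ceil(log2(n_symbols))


log2(6730) = 12.7164
Bracket: 2^12 = 4096 < 6730 <= 2^13 = 8192
So ceil(log2(6730)) = 13

bits = ceil(log2(6730)) = ceil(12.7164) = 13 bits


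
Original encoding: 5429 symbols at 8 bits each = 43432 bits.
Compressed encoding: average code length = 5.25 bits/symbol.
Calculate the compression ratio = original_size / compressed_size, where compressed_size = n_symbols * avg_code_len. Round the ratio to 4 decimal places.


original_size = n_symbols * orig_bits = 5429 * 8 = 43432 bits
compressed_size = n_symbols * avg_code_len = 5429 * 5.25 = 28502.25 bits
ratio = original_size / compressed_size = 43432 / 28502.25 = 1.5238

Compression ratio = 1.5238


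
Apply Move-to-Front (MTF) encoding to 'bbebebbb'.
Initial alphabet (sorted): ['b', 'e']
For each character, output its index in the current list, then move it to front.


MTF encoding:
'b': index 0 in ['b', 'e'] -> ['b', 'e']
'b': index 0 in ['b', 'e'] -> ['b', 'e']
'e': index 1 in ['b', 'e'] -> ['e', 'b']
'b': index 1 in ['e', 'b'] -> ['b', 'e']
'e': index 1 in ['b', 'e'] -> ['e', 'b']
'b': index 1 in ['e', 'b'] -> ['b', 'e']
'b': index 0 in ['b', 'e'] -> ['b', 'e']
'b': index 0 in ['b', 'e'] -> ['b', 'e']


Output: [0, 0, 1, 1, 1, 1, 0, 0]


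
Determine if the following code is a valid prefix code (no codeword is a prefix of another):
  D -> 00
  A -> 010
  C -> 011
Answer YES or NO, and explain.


Checking each pair (does one codeword prefix another?):
  D='00' vs A='010': no prefix
  D='00' vs C='011': no prefix
  A='010' vs D='00': no prefix
  A='010' vs C='011': no prefix
  C='011' vs D='00': no prefix
  C='011' vs A='010': no prefix
No violation found over all pairs.

YES -- this is a valid prefix code. No codeword is a prefix of any other codeword.


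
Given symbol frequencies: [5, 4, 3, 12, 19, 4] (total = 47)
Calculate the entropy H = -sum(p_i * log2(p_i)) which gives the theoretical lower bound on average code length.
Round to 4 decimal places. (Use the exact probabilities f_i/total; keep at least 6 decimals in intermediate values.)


Per-symbol terms -p_i * log2(p_i) with p_i = f_i/47:
  p = 5/47 = 0.106383: log2(p) = -3.232661, -p*log2(p) = 0.343900
  p = 4/47 = 0.085106: log2(p) = -3.554589, -p*log2(p) = 0.302518
  p = 3/47 = 0.063830: log2(p) = -3.969626, -p*log2(p) = 0.253380
  p = 12/47 = 0.255319: log2(p) = -1.969626, -p*log2(p) = 0.502883
  p = 19/47 = 0.404255: log2(p) = -1.306661, -p*log2(p) = 0.528225
  p = 4/47 = 0.085106: log2(p) = -3.554589, -p*log2(p) = 0.302518
H = 0.343900 + 0.302518 + 0.253380 + 0.502883 + 0.528225 + 0.302518 = 2.233424

H = 2.2334 bits/symbol


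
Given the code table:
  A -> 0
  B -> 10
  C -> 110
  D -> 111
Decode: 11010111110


Decoding:
110 -> C
10 -> B
111 -> D
110 -> C


Result: CBDC


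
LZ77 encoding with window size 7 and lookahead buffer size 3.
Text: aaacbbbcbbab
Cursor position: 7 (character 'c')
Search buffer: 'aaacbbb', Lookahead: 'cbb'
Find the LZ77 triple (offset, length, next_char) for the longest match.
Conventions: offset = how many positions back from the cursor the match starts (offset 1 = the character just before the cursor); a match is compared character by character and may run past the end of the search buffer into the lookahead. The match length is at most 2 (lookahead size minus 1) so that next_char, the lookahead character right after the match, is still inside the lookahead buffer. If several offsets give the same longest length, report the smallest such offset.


Try each offset into the search buffer:
  offset=1 (pos 6, char 'b'): match length 0
  offset=2 (pos 5, char 'b'): match length 0
  offset=3 (pos 4, char 'b'): match length 0
  offset=4 (pos 3, char 'c'): match length 2
  offset=5 (pos 2, char 'a'): match length 0
  offset=6 (pos 1, char 'a'): match length 0
  offset=7 (pos 0, char 'a'): match length 0
Longest match has length 2 at offset 4.
next_char = character at position 7 + 2 = 9 -> 'b'

Best match: offset=4, length=2 (matching 'cb' starting at position 3)
LZ77 triple: (4, 2, 'b')


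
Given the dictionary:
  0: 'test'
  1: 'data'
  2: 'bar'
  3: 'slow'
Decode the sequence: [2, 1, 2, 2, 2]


Look up each index in the dictionary:
  2 -> 'bar'
  1 -> 'data'
  2 -> 'bar'
  2 -> 'bar'
  2 -> 'bar'

Decoded: "bar data bar bar bar"


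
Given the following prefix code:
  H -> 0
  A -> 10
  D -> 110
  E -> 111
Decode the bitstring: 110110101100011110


Decoding step by step:
Bits 110 -> D
Bits 110 -> D
Bits 10 -> A
Bits 110 -> D
Bits 0 -> H
Bits 0 -> H
Bits 111 -> E
Bits 10 -> A


Decoded message: DDADHHEA


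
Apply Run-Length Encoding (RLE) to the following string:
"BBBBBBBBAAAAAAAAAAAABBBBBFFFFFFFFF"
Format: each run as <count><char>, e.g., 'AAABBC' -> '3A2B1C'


Scanning runs left to right:
  i=0: run of 'B' x 8 -> '8B'
  i=8: run of 'A' x 12 -> '12A'
  i=20: run of 'B' x 5 -> '5B'
  i=25: run of 'F' x 9 -> '9F'

RLE = 8B12A5B9F


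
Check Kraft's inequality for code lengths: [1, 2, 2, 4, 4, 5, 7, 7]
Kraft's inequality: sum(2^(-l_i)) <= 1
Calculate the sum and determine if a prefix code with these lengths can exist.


Sum = 2^(-1) + 2^(-2) + 2^(-2) + 2^(-4) + 2^(-4) + 2^(-5) + 2^(-7) + 2^(-7)
    = 0.5 + 0.25 + 0.25 + 0.0625 + 0.0625 + 0.03125 + 0.0078125 + 0.0078125
    = 150/128 = 1.171875
Since 1.171875 > 1, Kraft's inequality is NOT satisfied.
A prefix code with these lengths CANNOT exist.

Kraft sum = 1.171875. Not satisfied.


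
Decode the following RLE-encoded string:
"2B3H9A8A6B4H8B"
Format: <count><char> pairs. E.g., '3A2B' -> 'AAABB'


Expanding each <count><char> pair:
  2B -> 'BB'
  3H -> 'HHH'
  9A -> 'AAAAAAAAA'
  8A -> 'AAAAAAAA'
  6B -> 'BBBBBB'
  4H -> 'HHHH'
  8B -> 'BBBBBBBB'

Decoded = BBHHHAAAAAAAAAAAAAAAAABBBBBBHHHHBBBBBBBB


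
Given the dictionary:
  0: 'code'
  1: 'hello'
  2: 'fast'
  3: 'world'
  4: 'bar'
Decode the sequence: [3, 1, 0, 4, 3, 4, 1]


Look up each index in the dictionary:
  3 -> 'world'
  1 -> 'hello'
  0 -> 'code'
  4 -> 'bar'
  3 -> 'world'
  4 -> 'bar'
  1 -> 'hello'

Decoded: "world hello code bar world bar hello"


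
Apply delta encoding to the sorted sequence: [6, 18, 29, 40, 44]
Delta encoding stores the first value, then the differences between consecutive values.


First value: 6
Deltas:
  18 - 6 = 12
  29 - 18 = 11
  40 - 29 = 11
  44 - 40 = 4


Delta encoded: [6, 12, 11, 11, 4]


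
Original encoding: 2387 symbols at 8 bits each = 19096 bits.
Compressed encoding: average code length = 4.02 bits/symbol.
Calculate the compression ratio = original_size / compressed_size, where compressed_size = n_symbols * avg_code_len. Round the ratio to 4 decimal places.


original_size = n_symbols * orig_bits = 2387 * 8 = 19096 bits
compressed_size = n_symbols * avg_code_len = 2387 * 4.02 = 9595.74 bits
ratio = original_size / compressed_size = 19096 / 9595.74 = 1.99

Compression ratio = 1.99


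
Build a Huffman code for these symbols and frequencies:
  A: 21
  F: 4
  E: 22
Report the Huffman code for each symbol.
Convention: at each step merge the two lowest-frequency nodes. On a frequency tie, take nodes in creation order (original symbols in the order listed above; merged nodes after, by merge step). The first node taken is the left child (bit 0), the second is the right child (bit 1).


Huffman tree construction:
Step 1: Merge F(4) + A(21) = 25
Step 2: Merge E(22) + (F+A)(25) = 47
Read each symbol's code off the tree from the root (left child = 0, right child = 1).

Codes:
  A: 11 (length 2)
  F: 10 (length 2)
  E: 0 (length 1)
Average code length: 72/47 = 1.5319 bits/symbol


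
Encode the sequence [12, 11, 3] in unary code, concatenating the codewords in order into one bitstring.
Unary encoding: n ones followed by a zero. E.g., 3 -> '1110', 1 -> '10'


Encode each number as n ones followed by a terminating 0:
  12 -> 1111111111110 (13 bits)
  11 -> 111111111110 (12 bits)
  3 -> 1110 (4 bits)
Total length = 13 + 12 + 4 = 29 bits.

Unary([12, 11, 3]) = 11111111111101111111111101110 (29 bits)


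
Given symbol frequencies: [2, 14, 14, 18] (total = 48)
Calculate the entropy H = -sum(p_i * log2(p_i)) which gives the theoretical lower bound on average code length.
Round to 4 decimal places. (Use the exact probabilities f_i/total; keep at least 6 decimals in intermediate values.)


Per-symbol terms -p_i * log2(p_i) with p_i = f_i/48:
  p = 2/48 = 0.041667: log2(p) = -4.584963, -p*log2(p) = 0.191040
  p = 14/48 = 0.291667: log2(p) = -1.777608, -p*log2(p) = 0.518469
  p = 14/48 = 0.291667: log2(p) = -1.777608, -p*log2(p) = 0.518469
  p = 18/48 = 0.375000: log2(p) = -1.415037, -p*log2(p) = 0.530639
H = 0.191040 + 0.518469 + 0.518469 + 0.530639 = 1.758617

H = 1.7586 bits/symbol


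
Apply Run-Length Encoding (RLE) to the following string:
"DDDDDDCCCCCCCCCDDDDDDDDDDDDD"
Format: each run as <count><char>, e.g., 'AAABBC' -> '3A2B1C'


Scanning runs left to right:
  i=0: run of 'D' x 6 -> '6D'
  i=6: run of 'C' x 9 -> '9C'
  i=15: run of 'D' x 13 -> '13D'

RLE = 6D9C13D


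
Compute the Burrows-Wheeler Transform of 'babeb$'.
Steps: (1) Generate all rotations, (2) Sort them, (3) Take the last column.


Rotations (sorted):
  0: $babeb -> last char: b
  1: abeb$b -> last char: b
  2: b$babe -> last char: e
  3: babeb$ -> last char: $
  4: beb$ba -> last char: a
  5: eb$bab -> last char: b


BWT = bbe$ab


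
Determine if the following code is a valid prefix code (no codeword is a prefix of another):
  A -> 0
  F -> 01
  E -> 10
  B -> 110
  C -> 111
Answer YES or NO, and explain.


Checking each pair (does one codeword prefix another?):
  A='0' vs F='01': prefix -- VIOLATION

NO -- this is NOT a valid prefix code. A (0) is a prefix of F (01).


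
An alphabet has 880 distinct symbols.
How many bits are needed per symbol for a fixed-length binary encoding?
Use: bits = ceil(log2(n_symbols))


log2(880) = 9.7814
Bracket: 2^9 = 512 < 880 <= 2^10 = 1024
So ceil(log2(880)) = 10

bits = ceil(log2(880)) = ceil(9.7814) = 10 bits


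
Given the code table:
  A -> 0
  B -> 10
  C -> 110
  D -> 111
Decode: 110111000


Decoding:
110 -> C
111 -> D
0 -> A
0 -> A
0 -> A


Result: CDAAA


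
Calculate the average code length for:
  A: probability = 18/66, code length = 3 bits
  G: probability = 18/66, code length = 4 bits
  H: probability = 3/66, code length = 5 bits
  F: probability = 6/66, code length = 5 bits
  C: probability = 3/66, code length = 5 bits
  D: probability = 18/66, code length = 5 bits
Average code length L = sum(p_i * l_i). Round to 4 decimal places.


Weighted contributions p_i * l_i:
  A: (18/66) * 3 = 54/66
  G: (18/66) * 4 = 72/66
  H: (3/66) * 5 = 15/66
  F: (6/66) * 5 = 30/66
  C: (3/66) * 5 = 15/66
  D: (18/66) * 5 = 90/66
Sum = (54 + 72 + 15 + 30 + 15 + 90)/66 = 276/66

L = 276/66 = 4.1818 bits/symbol


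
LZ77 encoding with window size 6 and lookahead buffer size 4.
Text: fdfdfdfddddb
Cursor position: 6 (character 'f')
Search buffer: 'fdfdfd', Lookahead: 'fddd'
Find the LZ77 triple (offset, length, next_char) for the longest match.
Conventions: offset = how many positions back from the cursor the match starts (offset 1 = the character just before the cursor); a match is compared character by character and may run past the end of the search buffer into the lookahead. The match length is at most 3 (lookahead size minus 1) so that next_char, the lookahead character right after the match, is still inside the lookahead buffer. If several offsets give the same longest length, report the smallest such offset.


Try each offset into the search buffer:
  offset=1 (pos 5, char 'd'): match length 0
  offset=2 (pos 4, char 'f'): match length 2
  offset=3 (pos 3, char 'd'): match length 0
  offset=4 (pos 2, char 'f'): match length 2
  offset=5 (pos 1, char 'd'): match length 0
  offset=6 (pos 0, char 'f'): match length 2
Longest match has length 2, found at offsets 2, 4, 6; take the smallest, offset 2.
next_char = character at position 6 + 2 = 8 -> 'd'

Best match: offset=2, length=2 (matching 'fd' starting at position 4)
LZ77 triple: (2, 2, 'd')


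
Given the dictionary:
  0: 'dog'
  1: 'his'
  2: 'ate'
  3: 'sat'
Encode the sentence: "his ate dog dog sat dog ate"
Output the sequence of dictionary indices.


Look up each word in the dictionary:
  'his' -> 1
  'ate' -> 2
  'dog' -> 0
  'dog' -> 0
  'sat' -> 3
  'dog' -> 0
  'ate' -> 2

Encoded: [1, 2, 0, 0, 3, 0, 2]


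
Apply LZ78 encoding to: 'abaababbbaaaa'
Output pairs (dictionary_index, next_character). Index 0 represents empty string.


LZ78 encoding steps:
Dictionary: {0: ''}
Step 1: w='' (idx 0), next='a' -> output (0, 'a'), add 'a' as idx 1
Step 2: w='' (idx 0), next='b' -> output (0, 'b'), add 'b' as idx 2
Step 3: w='a' (idx 1), next='a' -> output (1, 'a'), add 'aa' as idx 3
Step 4: w='b' (idx 2), next='a' -> output (2, 'a'), add 'ba' as idx 4
Step 5: w='b' (idx 2), next='b' -> output (2, 'b'), add 'bb' as idx 5
Step 6: w='ba' (idx 4), next='a' -> output (4, 'a'), add 'baa' as idx 6
Step 7: w='aa' (idx 3), end of input -> output (3, '')


Encoded: [(0, 'a'), (0, 'b'), (1, 'a'), (2, 'a'), (2, 'b'), (4, 'a'), (3, '')]


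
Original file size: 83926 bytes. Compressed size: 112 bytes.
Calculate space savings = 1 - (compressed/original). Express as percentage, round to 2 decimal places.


ratio = compressed/original = 112/83926 = 0.001335
savings = 1 - ratio = 1 - 0.001335 = 0.998665
as a percentage: 0.998665 * 100 = 99.87%

Space savings = 1 - 112/83926 = 99.87%


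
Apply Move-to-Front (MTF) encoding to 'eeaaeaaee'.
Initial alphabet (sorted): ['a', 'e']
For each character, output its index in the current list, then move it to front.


MTF encoding:
'e': index 1 in ['a', 'e'] -> ['e', 'a']
'e': index 0 in ['e', 'a'] -> ['e', 'a']
'a': index 1 in ['e', 'a'] -> ['a', 'e']
'a': index 0 in ['a', 'e'] -> ['a', 'e']
'e': index 1 in ['a', 'e'] -> ['e', 'a']
'a': index 1 in ['e', 'a'] -> ['a', 'e']
'a': index 0 in ['a', 'e'] -> ['a', 'e']
'e': index 1 in ['a', 'e'] -> ['e', 'a']
'e': index 0 in ['e', 'a'] -> ['e', 'a']


Output: [1, 0, 1, 0, 1, 1, 0, 1, 0]


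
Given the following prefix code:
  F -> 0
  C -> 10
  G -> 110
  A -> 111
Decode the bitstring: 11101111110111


Decoding step by step:
Bits 111 -> A
Bits 0 -> F
Bits 111 -> A
Bits 111 -> A
Bits 0 -> F
Bits 111 -> A


Decoded message: AFAAFA


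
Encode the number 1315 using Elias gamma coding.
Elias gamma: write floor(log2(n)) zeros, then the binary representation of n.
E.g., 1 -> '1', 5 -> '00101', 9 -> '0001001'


num_bits = floor(log2(1315)) + 1 = 11
leading_zeros = num_bits - 1 = 10
binary(1315) = 10100100011

Elias gamma(1315) = '0000000000' + '10100100011' = 000000000010100100011 (21 bits)


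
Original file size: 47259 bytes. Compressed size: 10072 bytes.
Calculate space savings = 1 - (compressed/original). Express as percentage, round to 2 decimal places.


ratio = compressed/original = 10072/47259 = 0.213123
savings = 1 - ratio = 1 - 0.213123 = 0.786877
as a percentage: 0.786877 * 100 = 78.69%

Space savings = 1 - 10072/47259 = 78.69%


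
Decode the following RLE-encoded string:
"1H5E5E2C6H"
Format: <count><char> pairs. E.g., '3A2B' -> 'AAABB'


Expanding each <count><char> pair:
  1H -> 'H'
  5E -> 'EEEEE'
  5E -> 'EEEEE'
  2C -> 'CC'
  6H -> 'HHHHHH'

Decoded = HEEEEEEEEEECCHHHHHH


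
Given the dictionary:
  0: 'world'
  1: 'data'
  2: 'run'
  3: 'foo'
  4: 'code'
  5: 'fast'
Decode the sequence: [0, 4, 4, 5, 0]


Look up each index in the dictionary:
  0 -> 'world'
  4 -> 'code'
  4 -> 'code'
  5 -> 'fast'
  0 -> 'world'

Decoded: "world code code fast world"


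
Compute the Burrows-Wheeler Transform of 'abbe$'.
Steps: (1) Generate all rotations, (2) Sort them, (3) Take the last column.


Rotations (sorted):
  0: $abbe -> last char: e
  1: abbe$ -> last char: $
  2: bbe$a -> last char: a
  3: be$ab -> last char: b
  4: e$abb -> last char: b


BWT = e$abb


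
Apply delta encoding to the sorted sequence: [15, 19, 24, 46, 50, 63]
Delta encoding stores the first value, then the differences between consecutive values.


First value: 15
Deltas:
  19 - 15 = 4
  24 - 19 = 5
  46 - 24 = 22
  50 - 46 = 4
  63 - 50 = 13


Delta encoded: [15, 4, 5, 22, 4, 13]


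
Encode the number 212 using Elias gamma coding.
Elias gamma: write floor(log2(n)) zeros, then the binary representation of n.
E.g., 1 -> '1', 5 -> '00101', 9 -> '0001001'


num_bits = floor(log2(212)) + 1 = 8
leading_zeros = num_bits - 1 = 7
binary(212) = 11010100

Elias gamma(212) = '0000000' + '11010100' = 000000011010100 (15 bits)


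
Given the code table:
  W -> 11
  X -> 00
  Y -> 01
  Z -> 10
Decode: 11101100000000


Decoding:
11 -> W
10 -> Z
11 -> W
00 -> X
00 -> X
00 -> X
00 -> X


Result: WZWXXXX


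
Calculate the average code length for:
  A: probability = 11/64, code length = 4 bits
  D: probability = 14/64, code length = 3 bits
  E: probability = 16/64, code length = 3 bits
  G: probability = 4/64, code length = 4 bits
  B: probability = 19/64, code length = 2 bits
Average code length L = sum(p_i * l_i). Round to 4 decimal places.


Weighted contributions p_i * l_i:
  A: (11/64) * 4 = 44/64
  D: (14/64) * 3 = 42/64
  E: (16/64) * 3 = 48/64
  G: (4/64) * 4 = 16/64
  B: (19/64) * 2 = 38/64
Sum = (44 + 42 + 48 + 16 + 38)/64 = 188/64

L = 188/64 = 2.9375 bits/symbol


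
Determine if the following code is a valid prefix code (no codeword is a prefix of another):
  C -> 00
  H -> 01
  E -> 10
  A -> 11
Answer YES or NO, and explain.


Checking each pair (does one codeword prefix another?):
  C='00' vs H='01': no prefix
  C='00' vs E='10': no prefix
  C='00' vs A='11': no prefix
  H='01' vs C='00': no prefix
  H='01' vs E='10': no prefix
  H='01' vs A='11': no prefix
  E='10' vs C='00': no prefix
  E='10' vs H='01': no prefix
  E='10' vs A='11': no prefix
  A='11' vs C='00': no prefix
  A='11' vs H='01': no prefix
  A='11' vs E='10': no prefix
No violation found over all pairs.

YES -- this is a valid prefix code. No codeword is a prefix of any other codeword.


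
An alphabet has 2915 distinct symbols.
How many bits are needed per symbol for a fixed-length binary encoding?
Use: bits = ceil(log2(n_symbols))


log2(2915) = 11.5093
Bracket: 2^11 = 2048 < 2915 <= 2^12 = 4096
So ceil(log2(2915)) = 12

bits = ceil(log2(2915)) = ceil(11.5093) = 12 bits


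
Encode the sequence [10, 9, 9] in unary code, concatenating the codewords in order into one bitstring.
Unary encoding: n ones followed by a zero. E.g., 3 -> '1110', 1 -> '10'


Encode each number as n ones followed by a terminating 0:
  10 -> 11111111110 (11 bits)
  9 -> 1111111110 (10 bits)
  9 -> 1111111110 (10 bits)
Total length = 11 + 10 + 10 = 31 bits.

Unary([10, 9, 9]) = 1111111111011111111101111111110 (31 bits)


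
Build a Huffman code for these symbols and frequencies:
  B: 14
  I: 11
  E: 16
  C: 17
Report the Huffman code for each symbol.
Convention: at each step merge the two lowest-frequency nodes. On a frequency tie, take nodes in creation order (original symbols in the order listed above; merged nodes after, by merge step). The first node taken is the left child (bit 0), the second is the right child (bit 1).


Huffman tree construction:
Step 1: Merge I(11) + B(14) = 25
Step 2: Merge E(16) + C(17) = 33
Step 3: Merge (I+B)(25) + (E+C)(33) = 58
Read each symbol's code off the tree from the root (left child = 0, right child = 1).

Codes:
  B: 01 (length 2)
  I: 00 (length 2)
  E: 10 (length 2)
  C: 11 (length 2)
Average code length: 116/58 = 2.0000 bits/symbol


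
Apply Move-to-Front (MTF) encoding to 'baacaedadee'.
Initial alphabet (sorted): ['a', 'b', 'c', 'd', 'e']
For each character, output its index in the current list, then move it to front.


MTF encoding:
'b': index 1 in ['a', 'b', 'c', 'd', 'e'] -> ['b', 'a', 'c', 'd', 'e']
'a': index 1 in ['b', 'a', 'c', 'd', 'e'] -> ['a', 'b', 'c', 'd', 'e']
'a': index 0 in ['a', 'b', 'c', 'd', 'e'] -> ['a', 'b', 'c', 'd', 'e']
'c': index 2 in ['a', 'b', 'c', 'd', 'e'] -> ['c', 'a', 'b', 'd', 'e']
'a': index 1 in ['c', 'a', 'b', 'd', 'e'] -> ['a', 'c', 'b', 'd', 'e']
'e': index 4 in ['a', 'c', 'b', 'd', 'e'] -> ['e', 'a', 'c', 'b', 'd']
'd': index 4 in ['e', 'a', 'c', 'b', 'd'] -> ['d', 'e', 'a', 'c', 'b']
'a': index 2 in ['d', 'e', 'a', 'c', 'b'] -> ['a', 'd', 'e', 'c', 'b']
'd': index 1 in ['a', 'd', 'e', 'c', 'b'] -> ['d', 'a', 'e', 'c', 'b']
'e': index 2 in ['d', 'a', 'e', 'c', 'b'] -> ['e', 'd', 'a', 'c', 'b']
'e': index 0 in ['e', 'd', 'a', 'c', 'b'] -> ['e', 'd', 'a', 'c', 'b']


Output: [1, 1, 0, 2, 1, 4, 4, 2, 1, 2, 0]


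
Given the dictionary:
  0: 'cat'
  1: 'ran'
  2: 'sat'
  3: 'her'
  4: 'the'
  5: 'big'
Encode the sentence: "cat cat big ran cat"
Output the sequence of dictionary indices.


Look up each word in the dictionary:
  'cat' -> 0
  'cat' -> 0
  'big' -> 5
  'ran' -> 1
  'cat' -> 0

Encoded: [0, 0, 5, 1, 0]


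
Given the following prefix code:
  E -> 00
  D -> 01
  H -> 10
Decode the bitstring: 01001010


Decoding step by step:
Bits 01 -> D
Bits 00 -> E
Bits 10 -> H
Bits 10 -> H


Decoded message: DEHH


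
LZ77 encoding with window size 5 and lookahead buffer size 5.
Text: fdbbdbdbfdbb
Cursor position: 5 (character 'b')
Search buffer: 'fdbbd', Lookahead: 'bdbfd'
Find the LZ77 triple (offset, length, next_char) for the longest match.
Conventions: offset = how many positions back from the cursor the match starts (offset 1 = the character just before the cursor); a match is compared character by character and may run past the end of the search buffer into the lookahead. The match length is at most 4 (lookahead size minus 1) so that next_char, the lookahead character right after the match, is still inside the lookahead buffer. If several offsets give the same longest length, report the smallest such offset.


Try each offset into the search buffer:
  offset=1 (pos 4, char 'd'): match length 0
  offset=2 (pos 3, char 'b'): match length 3
  offset=3 (pos 2, char 'b'): match length 1
  offset=4 (pos 1, char 'd'): match length 0
  offset=5 (pos 0, char 'f'): match length 0
Longest match has length 3 at offset 2.
next_char = character at position 5 + 3 = 8 -> 'f'

Best match: offset=2, length=3 (matching 'bdb' starting at position 3)
LZ77 triple: (2, 3, 'f')


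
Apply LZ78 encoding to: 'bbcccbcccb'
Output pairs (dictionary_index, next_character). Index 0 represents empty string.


LZ78 encoding steps:
Dictionary: {0: ''}
Step 1: w='' (idx 0), next='b' -> output (0, 'b'), add 'b' as idx 1
Step 2: w='b' (idx 1), next='c' -> output (1, 'c'), add 'bc' as idx 2
Step 3: w='' (idx 0), next='c' -> output (0, 'c'), add 'c' as idx 3
Step 4: w='c' (idx 3), next='b' -> output (3, 'b'), add 'cb' as idx 4
Step 5: w='c' (idx 3), next='c' -> output (3, 'c'), add 'cc' as idx 5
Step 6: w='cb' (idx 4), end of input -> output (4, '')


Encoded: [(0, 'b'), (1, 'c'), (0, 'c'), (3, 'b'), (3, 'c'), (4, '')]


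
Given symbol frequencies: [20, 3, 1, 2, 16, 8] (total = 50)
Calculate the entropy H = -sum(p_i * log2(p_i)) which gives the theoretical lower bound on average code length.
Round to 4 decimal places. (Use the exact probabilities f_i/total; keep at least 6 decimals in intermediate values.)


Per-symbol terms -p_i * log2(p_i) with p_i = f_i/50:
  p = 20/50 = 0.400000: log2(p) = -1.321928, -p*log2(p) = 0.528771
  p = 3/50 = 0.060000: log2(p) = -4.058894, -p*log2(p) = 0.243534
  p = 1/50 = 0.020000: log2(p) = -5.643856, -p*log2(p) = 0.112877
  p = 2/50 = 0.040000: log2(p) = -4.643856, -p*log2(p) = 0.185754
  p = 16/50 = 0.320000: log2(p) = -1.643856, -p*log2(p) = 0.526034
  p = 8/50 = 0.160000: log2(p) = -2.643856, -p*log2(p) = 0.423017
H = 0.528771 + 0.243534 + 0.112877 + 0.185754 + 0.526034 + 0.423017 = 2.019987

H = 2.02 bits/symbol


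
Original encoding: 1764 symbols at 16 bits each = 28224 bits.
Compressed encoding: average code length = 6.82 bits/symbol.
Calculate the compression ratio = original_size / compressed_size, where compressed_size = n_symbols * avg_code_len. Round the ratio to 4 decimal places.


original_size = n_symbols * orig_bits = 1764 * 16 = 28224 bits
compressed_size = n_symbols * avg_code_len = 1764 * 6.82 = 12030.48 bits
ratio = original_size / compressed_size = 28224 / 12030.48 = 2.346

Compression ratio = 2.346


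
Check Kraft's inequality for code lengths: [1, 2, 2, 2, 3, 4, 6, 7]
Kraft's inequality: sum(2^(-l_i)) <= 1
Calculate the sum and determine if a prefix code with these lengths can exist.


Sum = 2^(-1) + 2^(-2) + 2^(-2) + 2^(-2) + 2^(-3) + 2^(-4) + 2^(-6) + 2^(-7)
    = 0.5 + 0.25 + 0.25 + 0.25 + 0.125 + 0.0625 + 0.015625 + 0.0078125
    = 187/128 = 1.4609375
Since 1.4609375 > 1, Kraft's inequality is NOT satisfied.
A prefix code with these lengths CANNOT exist.

Kraft sum = 1.4609375. Not satisfied.
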